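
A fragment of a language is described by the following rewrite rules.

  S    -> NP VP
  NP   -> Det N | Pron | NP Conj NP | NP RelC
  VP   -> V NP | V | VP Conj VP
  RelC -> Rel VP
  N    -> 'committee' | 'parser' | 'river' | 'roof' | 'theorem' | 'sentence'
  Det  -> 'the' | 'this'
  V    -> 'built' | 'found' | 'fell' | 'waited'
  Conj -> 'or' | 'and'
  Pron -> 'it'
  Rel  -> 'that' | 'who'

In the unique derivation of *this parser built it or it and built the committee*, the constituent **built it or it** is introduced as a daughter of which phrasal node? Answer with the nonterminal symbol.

[S [NP [Det this] [N parser]] [VP [VP [V built] [NP [NP [Pron it]] [Conj or] [NP [Pron it]]]] [Conj and] [VP [V built] [NP [Det the] [N committee]]]]]
The span 'built it or it' is the VP node built by VP → V NP.
Its mother is the VP built by VP → VP Conj VP.

VP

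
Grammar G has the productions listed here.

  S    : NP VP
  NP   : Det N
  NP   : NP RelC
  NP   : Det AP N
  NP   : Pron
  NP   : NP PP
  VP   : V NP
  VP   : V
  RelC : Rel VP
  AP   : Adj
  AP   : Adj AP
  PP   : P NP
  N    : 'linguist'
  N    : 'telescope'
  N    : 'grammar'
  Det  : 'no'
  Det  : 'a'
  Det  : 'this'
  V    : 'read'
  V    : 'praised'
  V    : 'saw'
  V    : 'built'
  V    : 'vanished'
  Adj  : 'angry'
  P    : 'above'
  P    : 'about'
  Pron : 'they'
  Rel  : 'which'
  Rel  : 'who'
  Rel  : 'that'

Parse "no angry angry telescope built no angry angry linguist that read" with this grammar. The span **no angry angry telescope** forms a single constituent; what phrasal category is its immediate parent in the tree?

S
  NP
    Det: no
    AP
      Adj: angry
      AP
        Adj: angry
    N: telescope
  VP
    V: built
    NP
      NP
        Det: no
        AP
          Adj: angry
          AP
            Adj: angry
        N: linguist
      RelC
        Rel: that
        VP
          V: read
The span 'no angry angry telescope' is the NP node built by NP → Det AP N.
Its mother is the S built by S → NP VP.

S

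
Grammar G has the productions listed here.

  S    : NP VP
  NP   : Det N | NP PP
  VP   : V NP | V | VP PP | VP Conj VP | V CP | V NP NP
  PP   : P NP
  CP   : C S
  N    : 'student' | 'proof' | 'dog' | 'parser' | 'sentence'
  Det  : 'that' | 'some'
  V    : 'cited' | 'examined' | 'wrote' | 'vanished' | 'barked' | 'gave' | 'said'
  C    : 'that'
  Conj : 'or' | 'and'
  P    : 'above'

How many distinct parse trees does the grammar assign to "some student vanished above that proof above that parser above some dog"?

5

Two of the 5 distinct bracketings:
[S [NP [Det some] [N student]] [VP [VP [V vanished]] [PP [P above] [NP [NP [Det that] [N proof]] [PP [P above] [NP [NP [Det that] [N parser]] [PP [P above] [NP [Det some] [N dog]]]]]]]]]
[S [NP [Det some] [N student]] [VP [VP [V vanished]] [PP [P above] [NP [NP [NP [Det that] [N proof]] [PP [P above] [NP [Det that] [N parser]]]] [PP [P above] [NP [Det some] [N dog]]]]]]]
The trees differ in how a recursive rule is bracketed over the same span.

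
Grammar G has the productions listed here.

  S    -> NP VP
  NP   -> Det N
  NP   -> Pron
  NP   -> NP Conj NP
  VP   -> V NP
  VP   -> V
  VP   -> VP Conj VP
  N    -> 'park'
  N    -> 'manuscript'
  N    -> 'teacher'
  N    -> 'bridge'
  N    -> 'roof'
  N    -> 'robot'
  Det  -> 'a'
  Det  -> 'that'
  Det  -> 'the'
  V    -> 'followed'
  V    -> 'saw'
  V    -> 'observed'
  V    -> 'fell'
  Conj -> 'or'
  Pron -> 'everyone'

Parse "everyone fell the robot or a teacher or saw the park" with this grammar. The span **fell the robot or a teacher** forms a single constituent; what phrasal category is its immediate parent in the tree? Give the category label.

VP

S
  NP
    Pron: everyone
  VP
    VP
      V: fell
      NP
        NP
          Det: the
          N: robot
        Conj: or
        NP
          Det: a
          N: teacher
    Conj: or
    VP
      V: saw
      NP
        Det: the
        N: park
The span 'fell the robot or a teacher' is the VP node built by VP → V NP.
Its mother is the VP built by VP → VP Conj VP.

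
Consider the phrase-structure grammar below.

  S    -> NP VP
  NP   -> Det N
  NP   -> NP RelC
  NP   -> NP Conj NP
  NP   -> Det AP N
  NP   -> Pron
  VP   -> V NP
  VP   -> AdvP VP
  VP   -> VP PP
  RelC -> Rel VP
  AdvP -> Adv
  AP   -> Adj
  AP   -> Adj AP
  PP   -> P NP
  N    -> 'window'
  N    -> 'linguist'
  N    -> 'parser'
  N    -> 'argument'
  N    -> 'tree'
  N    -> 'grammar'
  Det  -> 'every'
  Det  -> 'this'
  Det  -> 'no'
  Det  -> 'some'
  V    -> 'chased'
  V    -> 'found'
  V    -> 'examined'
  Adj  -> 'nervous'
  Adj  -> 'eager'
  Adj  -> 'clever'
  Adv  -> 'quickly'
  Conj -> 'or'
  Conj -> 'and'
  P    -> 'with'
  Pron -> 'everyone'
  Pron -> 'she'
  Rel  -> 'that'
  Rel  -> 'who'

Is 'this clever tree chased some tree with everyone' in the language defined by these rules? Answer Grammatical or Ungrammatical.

S
  NP
    Det: this
    AP
      Adj: clever
    N: tree
  VP
    VP
      V: chased
      NP
        Det: some
        N: tree
    PP
      P: with
      NP
        Pron: everyone
Every word is introduced by a lexical rule and the phrasal rules combine the resulting categories into a single S.

Grammatical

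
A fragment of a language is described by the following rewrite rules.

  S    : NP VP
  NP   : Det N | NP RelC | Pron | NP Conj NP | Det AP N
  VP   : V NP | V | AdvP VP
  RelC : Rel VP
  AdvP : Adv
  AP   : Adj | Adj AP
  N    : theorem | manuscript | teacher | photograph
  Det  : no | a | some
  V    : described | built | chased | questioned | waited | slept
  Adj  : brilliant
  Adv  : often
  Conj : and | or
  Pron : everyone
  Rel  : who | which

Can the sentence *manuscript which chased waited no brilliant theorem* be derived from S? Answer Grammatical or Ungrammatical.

Ungrammatical

For S → NP VP, no prefix of the string parses as an NP.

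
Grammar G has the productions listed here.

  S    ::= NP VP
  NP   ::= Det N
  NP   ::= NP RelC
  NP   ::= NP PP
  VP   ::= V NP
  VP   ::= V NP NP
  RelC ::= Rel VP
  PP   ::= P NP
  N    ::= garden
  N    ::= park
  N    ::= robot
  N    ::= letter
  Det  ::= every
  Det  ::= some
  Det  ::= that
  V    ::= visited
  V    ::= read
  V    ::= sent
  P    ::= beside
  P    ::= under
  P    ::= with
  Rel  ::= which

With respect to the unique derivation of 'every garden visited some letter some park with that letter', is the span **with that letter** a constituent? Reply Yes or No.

[S [NP [Det every] [N garden]] [VP [V visited] [NP [Det some] [N letter]] [NP [NP [Det some] [N park]] [PP [P with] [NP [Det that] [N letter]]]]]]
The words 'with that letter' are exhaustively dominated by a single PP node (built by PP → P NP), so they form a constituent.

Yes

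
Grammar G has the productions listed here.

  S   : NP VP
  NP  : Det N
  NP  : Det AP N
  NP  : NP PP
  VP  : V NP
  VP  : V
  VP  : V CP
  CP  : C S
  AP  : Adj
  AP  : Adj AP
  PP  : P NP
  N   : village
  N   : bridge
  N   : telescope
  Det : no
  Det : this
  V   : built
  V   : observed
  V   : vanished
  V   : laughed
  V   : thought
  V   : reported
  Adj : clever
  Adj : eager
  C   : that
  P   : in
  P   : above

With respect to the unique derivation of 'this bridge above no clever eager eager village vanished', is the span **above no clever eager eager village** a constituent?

Yes

[S [NP [NP [Det this] [N bridge]] [PP [P above] [NP [Det no] [AP [Adj clever] [AP [Adj eager] [AP [Adj eager]]]] [N village]]]] [VP [V vanished]]]
The words 'above no clever eager eager village' are exhaustively dominated by a single PP node (built by PP → P NP), so they form a constituent.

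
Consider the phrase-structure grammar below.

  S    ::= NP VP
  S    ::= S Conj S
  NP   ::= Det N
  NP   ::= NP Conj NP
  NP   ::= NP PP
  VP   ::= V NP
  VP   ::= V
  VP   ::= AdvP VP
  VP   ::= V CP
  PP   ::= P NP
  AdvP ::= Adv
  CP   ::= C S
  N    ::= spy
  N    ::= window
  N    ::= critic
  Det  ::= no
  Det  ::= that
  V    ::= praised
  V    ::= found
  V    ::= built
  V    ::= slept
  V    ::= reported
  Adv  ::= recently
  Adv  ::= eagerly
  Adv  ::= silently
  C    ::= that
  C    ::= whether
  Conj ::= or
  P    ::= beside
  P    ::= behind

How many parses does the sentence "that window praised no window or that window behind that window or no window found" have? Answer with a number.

Two of the 4 distinct bracketings:
[S [S [NP [Det that] [N window]] [VP [V praised] [NP [Det no] [N window]]]] [Conj or] [S [NP [NP [NP [Det that] [N window]] [PP [P behind] [NP [Det that] [N window]]]] [Conj or] [NP [Det no] [N window]]] [VP [V found]]]]
[S [S [NP [Det that] [N window]] [VP [V praised] [NP [Det no] [N window]]]] [Conj or] [S [NP [NP [Det that] [N window]] [PP [P behind] [NP [NP [Det that] [N window]] [Conj or] [NP [Det no] [N window]]]]] [VP [V found]]]]
The trees differ in how a recursive rule is bracketed over the same span.

4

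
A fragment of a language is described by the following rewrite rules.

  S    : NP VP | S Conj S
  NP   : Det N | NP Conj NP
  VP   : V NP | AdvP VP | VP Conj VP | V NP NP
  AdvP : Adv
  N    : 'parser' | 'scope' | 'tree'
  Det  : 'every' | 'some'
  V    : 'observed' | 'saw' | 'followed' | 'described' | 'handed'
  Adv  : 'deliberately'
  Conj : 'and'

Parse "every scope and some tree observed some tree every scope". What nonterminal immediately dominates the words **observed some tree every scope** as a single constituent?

VP

S
  NP
    NP
      Det: every
      N: scope
    Conj: and
    NP
      Det: some
      N: tree
  VP
    V: observed
    NP
      Det: some
      N: tree
    NP
      Det: every
      N: scope
The span 'observed some tree every scope' is the VP node built by VP → V NP NP.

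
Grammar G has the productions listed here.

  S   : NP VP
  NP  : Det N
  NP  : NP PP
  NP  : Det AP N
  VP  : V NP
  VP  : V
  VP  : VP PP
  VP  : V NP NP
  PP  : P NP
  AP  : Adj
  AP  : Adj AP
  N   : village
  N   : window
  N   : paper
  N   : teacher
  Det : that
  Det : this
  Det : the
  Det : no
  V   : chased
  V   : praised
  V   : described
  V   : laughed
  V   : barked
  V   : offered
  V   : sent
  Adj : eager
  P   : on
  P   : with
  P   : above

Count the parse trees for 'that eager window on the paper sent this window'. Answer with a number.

[S [NP [NP [Det that] [AP [Adj eager]] [N window]] [PP [P on] [NP [Det the] [N paper]]]] [VP [V sent] [NP [Det this] [N window]]]]
No rule offers an alternative attachment or grouping for any span, so this is the only derivation.

1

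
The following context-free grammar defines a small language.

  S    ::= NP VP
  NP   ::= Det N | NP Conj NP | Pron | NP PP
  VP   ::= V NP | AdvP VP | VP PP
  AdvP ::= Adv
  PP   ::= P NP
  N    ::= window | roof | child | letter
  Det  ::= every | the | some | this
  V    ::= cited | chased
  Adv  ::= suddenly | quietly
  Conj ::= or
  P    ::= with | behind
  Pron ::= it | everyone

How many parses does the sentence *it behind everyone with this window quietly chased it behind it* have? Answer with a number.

Two of the 6 distinct bracketings:
[S [NP [NP [Pron it]] [PP [P behind] [NP [NP [Pron everyone]] [PP [P with] [NP [Det this] [N window]]]]]] [VP [AdvP [Adv quietly]] [VP [V chased] [NP [NP [Pron it]] [PP [P behind] [NP [Pron it]]]]]]]
[S [NP [NP [Pron it]] [PP [P behind] [NP [NP [Pron everyone]] [PP [P with] [NP [Det this] [N window]]]]]] [VP [AdvP [Adv quietly]] [VP [VP [V chased] [NP [Pron it]]] [PP [P behind] [NP [Pron it]]]]]]
The difference turns on whether VP → VP PP is used at the relevant span, versus an alternative expansion of VP.

6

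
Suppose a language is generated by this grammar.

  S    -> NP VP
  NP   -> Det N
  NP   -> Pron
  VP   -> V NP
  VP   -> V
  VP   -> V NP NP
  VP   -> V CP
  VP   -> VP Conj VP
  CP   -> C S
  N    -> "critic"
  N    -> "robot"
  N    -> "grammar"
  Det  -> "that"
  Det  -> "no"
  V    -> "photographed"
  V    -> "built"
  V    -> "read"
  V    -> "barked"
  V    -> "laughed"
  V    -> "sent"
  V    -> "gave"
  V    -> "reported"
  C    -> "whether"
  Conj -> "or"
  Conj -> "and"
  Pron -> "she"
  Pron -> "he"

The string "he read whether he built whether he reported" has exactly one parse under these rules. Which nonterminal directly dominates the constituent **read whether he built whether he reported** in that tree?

S

S
  NP
    Pron: he
  VP
    V: read
    CP
      C: whether
      S
        NP
          Pron: he
        VP
          V: built
          CP
            C: whether
            S
              NP
                Pron: he
              VP
                V: reported
The span 'read whether he built whether he reported' is the VP node built by VP → V CP.
Its mother is the S built by S → NP VP.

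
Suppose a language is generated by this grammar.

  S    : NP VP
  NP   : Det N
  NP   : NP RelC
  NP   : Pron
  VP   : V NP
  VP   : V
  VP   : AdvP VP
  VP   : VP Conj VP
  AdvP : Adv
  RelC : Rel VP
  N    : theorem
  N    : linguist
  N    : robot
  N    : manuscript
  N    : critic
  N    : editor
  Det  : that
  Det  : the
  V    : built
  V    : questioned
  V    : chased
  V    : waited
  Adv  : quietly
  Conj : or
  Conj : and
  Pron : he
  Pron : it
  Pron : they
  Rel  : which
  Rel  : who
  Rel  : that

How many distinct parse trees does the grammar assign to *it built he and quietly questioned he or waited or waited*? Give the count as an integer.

9

Two of the 9 distinct bracketings:
[S [NP [Pron it]] [VP [VP [V built] [NP [Pron he]]] [Conj and] [VP [AdvP [Adv quietly]] [VP [VP [V questioned] [NP [Pron he]]] [Conj or] [VP [VP [V waited]] [Conj or] [VP [V waited]]]]]]]
[S [NP [Pron it]] [VP [VP [V built] [NP [Pron he]]] [Conj and] [VP [AdvP [Adv quietly]] [VP [VP [VP [V questioned] [NP [Pron he]]] [Conj or] [VP [V waited]]] [Conj or] [VP [V waited]]]]]]
The trees differ in how a recursive rule is bracketed over the same span.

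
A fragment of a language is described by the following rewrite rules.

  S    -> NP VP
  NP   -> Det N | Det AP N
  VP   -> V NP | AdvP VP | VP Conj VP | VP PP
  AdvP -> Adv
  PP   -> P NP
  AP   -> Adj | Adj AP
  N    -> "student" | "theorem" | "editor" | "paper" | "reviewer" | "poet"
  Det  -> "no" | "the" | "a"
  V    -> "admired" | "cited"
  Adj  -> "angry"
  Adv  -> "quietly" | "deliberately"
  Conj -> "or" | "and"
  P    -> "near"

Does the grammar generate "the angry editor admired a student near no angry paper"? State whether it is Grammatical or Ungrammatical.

S
  NP
    Det: the
    AP
      Adj: angry
    N: editor
  VP
    VP
      V: admired
      NP
        Det: a
        N: student
    PP
      P: near
      NP
        Det: no
        AP
          Adj: angry
        N: paper
The bracketing above is licensed at every node by one of the given productions, with S at the root.

Grammatical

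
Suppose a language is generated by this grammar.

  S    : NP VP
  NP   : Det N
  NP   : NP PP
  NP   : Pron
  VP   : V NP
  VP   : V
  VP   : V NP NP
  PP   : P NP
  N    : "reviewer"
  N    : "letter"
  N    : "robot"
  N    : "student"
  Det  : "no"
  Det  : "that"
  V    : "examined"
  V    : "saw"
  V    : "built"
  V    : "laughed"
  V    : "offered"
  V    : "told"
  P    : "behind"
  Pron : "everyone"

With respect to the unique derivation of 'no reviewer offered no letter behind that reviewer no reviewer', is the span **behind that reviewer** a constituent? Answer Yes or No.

Yes

[S [NP [Det no] [N reviewer]] [VP [V offered] [NP [NP [Det no] [N letter]] [PP [P behind] [NP [Det that] [N reviewer]]]] [NP [Det no] [N reviewer]]]]
The words 'behind that reviewer' are exhaustively dominated by a single PP node (built by PP → P NP), so they form a constituent.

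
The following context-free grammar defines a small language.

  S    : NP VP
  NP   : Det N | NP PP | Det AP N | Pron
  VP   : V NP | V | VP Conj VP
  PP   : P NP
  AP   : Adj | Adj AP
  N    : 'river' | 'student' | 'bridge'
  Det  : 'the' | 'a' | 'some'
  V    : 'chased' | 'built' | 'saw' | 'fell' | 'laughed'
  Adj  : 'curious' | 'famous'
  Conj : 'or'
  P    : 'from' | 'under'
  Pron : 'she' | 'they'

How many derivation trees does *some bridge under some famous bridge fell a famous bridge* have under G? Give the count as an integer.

1

[S [NP [NP [Det some] [N bridge]] [PP [P under] [NP [Det some] [AP [Adj famous]] [N bridge]]]] [VP [V fell] [NP [Det a] [AP [Adj famous]] [N bridge]]]]
No rule offers an alternative attachment or grouping for any span, so this is the only derivation.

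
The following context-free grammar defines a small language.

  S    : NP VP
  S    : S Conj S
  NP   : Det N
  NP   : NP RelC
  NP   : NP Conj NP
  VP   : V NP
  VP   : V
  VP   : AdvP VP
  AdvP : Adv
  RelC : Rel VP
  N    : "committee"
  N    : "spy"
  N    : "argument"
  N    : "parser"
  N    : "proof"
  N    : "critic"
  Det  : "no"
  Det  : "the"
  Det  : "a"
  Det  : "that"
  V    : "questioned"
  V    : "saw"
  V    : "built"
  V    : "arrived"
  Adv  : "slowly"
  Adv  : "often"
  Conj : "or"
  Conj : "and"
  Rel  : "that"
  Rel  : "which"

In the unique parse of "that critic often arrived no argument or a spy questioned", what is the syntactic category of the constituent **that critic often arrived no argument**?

S

[S [S [NP [Det that] [N critic]] [VP [AdvP [Adv often]] [VP [V arrived] [NP [Det no] [N argument]]]]] [Conj or] [S [NP [Det a] [N spy]] [VP [V questioned]]]]
The span 'that critic often arrived no argument' is the S node built by S → NP VP.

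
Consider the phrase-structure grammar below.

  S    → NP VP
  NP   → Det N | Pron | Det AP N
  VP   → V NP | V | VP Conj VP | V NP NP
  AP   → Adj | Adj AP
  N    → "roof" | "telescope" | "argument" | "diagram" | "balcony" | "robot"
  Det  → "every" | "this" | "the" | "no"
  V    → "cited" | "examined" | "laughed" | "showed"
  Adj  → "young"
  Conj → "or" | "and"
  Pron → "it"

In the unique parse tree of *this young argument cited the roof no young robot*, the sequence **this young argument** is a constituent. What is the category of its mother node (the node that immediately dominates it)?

S

[S [NP [Det this] [AP [Adj young]] [N argument]] [VP [V cited] [NP [Det the] [N roof]] [NP [Det no] [AP [Adj young]] [N robot]]]]
The span 'this young argument' is the NP node built by NP → Det AP N.
Its mother is the S built by S → NP VP.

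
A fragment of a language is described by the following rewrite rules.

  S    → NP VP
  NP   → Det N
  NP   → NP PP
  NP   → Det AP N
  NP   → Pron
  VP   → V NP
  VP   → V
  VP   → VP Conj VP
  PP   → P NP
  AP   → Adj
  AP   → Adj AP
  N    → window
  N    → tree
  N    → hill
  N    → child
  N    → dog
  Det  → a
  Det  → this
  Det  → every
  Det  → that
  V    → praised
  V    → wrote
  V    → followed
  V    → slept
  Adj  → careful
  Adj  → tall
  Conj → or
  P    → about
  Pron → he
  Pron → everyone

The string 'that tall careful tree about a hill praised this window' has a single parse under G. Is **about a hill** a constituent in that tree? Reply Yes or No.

[S [NP [NP [Det that] [AP [Adj tall] [AP [Adj careful]]] [N tree]] [PP [P about] [NP [Det a] [N hill]]]] [VP [V praised] [NP [Det this] [N window]]]]
The words 'about a hill' are exhaustively dominated by a single PP node (built by PP → P NP), so they form a constituent.

Yes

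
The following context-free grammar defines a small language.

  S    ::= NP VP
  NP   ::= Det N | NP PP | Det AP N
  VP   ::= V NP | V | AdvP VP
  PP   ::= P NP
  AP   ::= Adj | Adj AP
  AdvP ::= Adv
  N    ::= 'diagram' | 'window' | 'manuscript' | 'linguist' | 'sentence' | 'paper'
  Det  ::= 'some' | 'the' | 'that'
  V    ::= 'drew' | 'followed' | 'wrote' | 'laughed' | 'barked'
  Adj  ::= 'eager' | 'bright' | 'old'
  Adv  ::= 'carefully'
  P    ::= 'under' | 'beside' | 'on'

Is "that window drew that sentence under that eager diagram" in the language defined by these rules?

[S [NP [Det that] [N window]] [VP [V drew] [NP [NP [Det that] [N sentence]] [PP [P under] [NP [Det that] [AP [Adj eager]] [N diagram]]]]]]
Every word is introduced by a lexical rule and the phrasal rules combine the resulting categories into a single S.

Grammatical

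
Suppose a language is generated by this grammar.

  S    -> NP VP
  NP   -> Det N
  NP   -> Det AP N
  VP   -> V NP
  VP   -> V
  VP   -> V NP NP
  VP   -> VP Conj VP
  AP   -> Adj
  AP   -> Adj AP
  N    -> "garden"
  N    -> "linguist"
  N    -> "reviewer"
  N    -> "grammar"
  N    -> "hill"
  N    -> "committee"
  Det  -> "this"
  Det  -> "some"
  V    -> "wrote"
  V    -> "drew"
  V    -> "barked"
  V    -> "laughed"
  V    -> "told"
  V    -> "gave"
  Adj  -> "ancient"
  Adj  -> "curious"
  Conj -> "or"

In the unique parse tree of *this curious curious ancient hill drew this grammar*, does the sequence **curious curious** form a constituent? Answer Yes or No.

[S [NP [Det this] [AP [Adj curious] [AP [Adj curious] [AP [Adj ancient]]]] [N hill]] [VP [V drew] [NP [Det this] [N grammar]]]]
The smallest constituent containing 'curious curious' is the AP spanning 'curious curious ancient'; no single node in the tree dominates exactly the given words.

No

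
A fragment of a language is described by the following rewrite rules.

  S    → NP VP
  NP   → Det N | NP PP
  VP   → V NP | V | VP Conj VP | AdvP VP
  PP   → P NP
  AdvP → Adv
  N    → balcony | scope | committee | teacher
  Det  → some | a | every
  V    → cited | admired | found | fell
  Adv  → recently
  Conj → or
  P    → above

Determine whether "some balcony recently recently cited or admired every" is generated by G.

Ungrammatical

For S → NP VP, the only prefix that parses as NP is 'some balcony', but the remainder 'recently recently cited or admired every' is not a VP under these rules.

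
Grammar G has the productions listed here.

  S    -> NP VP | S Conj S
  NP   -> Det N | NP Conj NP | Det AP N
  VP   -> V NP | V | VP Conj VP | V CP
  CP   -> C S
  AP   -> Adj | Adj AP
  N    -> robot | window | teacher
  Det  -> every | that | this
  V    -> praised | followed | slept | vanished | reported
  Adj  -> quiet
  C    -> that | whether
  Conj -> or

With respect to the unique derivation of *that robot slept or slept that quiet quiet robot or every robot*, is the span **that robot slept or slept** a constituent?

[S [NP [Det that] [N robot]] [VP [VP [V slept]] [Conj or] [VP [V slept] [NP [NP [Det that] [AP [Adj quiet] [AP [Adj quiet]]] [N robot]] [Conj or] [NP [Det every] [N robot]]]]]]
The smallest constituent containing 'that robot slept or slept' is the S spanning 'that robot slept or slept that quiet quiet robot or every robot'; no single node in the tree dominates exactly the given words.

No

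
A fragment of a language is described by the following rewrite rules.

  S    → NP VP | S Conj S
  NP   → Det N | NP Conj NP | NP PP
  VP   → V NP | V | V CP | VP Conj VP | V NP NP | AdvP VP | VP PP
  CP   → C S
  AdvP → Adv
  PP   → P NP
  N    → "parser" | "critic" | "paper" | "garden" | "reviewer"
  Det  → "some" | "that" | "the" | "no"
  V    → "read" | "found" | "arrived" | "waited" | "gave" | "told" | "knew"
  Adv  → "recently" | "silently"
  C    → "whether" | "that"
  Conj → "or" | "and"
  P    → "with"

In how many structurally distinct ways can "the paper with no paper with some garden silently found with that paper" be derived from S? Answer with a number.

4

Two of the 4 distinct bracketings:
[S [NP [NP [Det the] [N paper]] [PP [P with] [NP [NP [Det no] [N paper]] [PP [P with] [NP [Det some] [N garden]]]]]] [VP [AdvP [Adv silently]] [VP [VP [V found]] [PP [P with] [NP [Det that] [N paper]]]]]]
[S [NP [NP [Det the] [N paper]] [PP [P with] [NP [NP [Det no] [N paper]] [PP [P with] [NP [Det some] [N garden]]]]]] [VP [VP [AdvP [Adv silently]] [VP [V found]]] [PP [P with] [NP [Det that] [N paper]]]]]
The trees differ in how a recursive rule is bracketed over the same span.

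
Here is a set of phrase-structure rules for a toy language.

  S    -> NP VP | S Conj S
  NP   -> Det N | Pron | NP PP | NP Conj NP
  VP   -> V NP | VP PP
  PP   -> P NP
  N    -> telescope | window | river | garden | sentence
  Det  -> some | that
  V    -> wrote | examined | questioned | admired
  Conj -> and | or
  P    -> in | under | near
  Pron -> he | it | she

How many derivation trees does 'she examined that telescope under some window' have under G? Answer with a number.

The two bracketings:
[S [NP [Pron she]] [VP [V examined] [NP [NP [Det that] [N telescope]] [PP [P under] [NP [Det some] [N window]]]]]]
[S [NP [Pron she]] [VP [VP [V examined] [NP [Det that] [N telescope]]] [PP [P under] [NP [Det some] [N window]]]]]
The difference turns on whether NP → NP PP is used at the relevant span, versus an alternative expansion of NP.

2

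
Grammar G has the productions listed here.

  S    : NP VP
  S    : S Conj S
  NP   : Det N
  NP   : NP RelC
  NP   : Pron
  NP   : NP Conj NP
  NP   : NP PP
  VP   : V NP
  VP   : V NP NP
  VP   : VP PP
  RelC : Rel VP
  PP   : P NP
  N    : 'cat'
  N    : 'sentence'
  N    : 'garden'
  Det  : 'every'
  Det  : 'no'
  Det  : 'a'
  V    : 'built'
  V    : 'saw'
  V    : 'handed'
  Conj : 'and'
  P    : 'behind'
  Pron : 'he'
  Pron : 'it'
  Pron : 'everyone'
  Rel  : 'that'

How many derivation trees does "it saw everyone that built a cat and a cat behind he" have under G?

8

Two of the 8 distinct bracketings:
[S [NP [Pron it]] [VP [V saw] [NP [NP [Pron everyone]] [RelC [Rel that] [VP [V built] [NP [NP [Det a] [N cat]] [Conj and] [NP [NP [Det a] [N cat]] [PP [P behind] [NP [Pron he]]]]]]]]]]
[S [NP [Pron it]] [VP [V saw] [NP [NP [Pron everyone]] [RelC [Rel that] [VP [V built] [NP [NP [NP [Det a] [N cat]] [Conj and] [NP [Det a] [N cat]]] [PP [P behind] [NP [Pron he]]]]]]]]]
The trees differ in how a recursive rule is bracketed over the same span.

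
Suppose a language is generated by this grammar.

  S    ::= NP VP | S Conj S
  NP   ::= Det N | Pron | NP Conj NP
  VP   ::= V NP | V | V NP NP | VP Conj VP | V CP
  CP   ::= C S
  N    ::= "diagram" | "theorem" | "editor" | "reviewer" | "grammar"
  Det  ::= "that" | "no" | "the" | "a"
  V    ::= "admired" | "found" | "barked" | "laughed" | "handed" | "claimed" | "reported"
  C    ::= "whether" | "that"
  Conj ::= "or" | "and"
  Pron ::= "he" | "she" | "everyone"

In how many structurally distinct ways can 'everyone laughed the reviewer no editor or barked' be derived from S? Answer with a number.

[S [NP [Pron everyone]] [VP [VP [V laughed] [NP [Det the] [N reviewer]] [NP [Det no] [N editor]]] [Conj or] [VP [V barked]]]]
No rule offers an alternative attachment or grouping for any span, so this is the only derivation.

1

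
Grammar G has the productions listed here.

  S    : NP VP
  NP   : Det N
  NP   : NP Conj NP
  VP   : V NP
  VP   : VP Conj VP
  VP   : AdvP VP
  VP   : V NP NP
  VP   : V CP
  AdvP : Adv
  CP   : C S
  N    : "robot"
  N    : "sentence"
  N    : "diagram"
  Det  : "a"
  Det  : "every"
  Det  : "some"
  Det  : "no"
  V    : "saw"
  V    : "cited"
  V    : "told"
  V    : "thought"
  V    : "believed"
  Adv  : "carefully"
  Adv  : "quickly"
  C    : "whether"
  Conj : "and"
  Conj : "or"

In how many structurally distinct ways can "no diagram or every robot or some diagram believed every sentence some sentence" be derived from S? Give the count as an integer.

2

The two bracketings:
[S [NP [NP [Det no] [N diagram]] [Conj or] [NP [NP [Det every] [N robot]] [Conj or] [NP [Det some] [N diagram]]]] [VP [V believed] [NP [Det every] [N sentence]] [NP [Det some] [N sentence]]]]
[S [NP [NP [NP [Det no] [N diagram]] [Conj or] [NP [Det every] [N robot]]] [Conj or] [NP [Det some] [N diagram]]] [VP [V believed] [NP [Det every] [N sentence]] [NP [Det some] [N sentence]]]]
The trees differ in how a recursive rule is bracketed over the same span.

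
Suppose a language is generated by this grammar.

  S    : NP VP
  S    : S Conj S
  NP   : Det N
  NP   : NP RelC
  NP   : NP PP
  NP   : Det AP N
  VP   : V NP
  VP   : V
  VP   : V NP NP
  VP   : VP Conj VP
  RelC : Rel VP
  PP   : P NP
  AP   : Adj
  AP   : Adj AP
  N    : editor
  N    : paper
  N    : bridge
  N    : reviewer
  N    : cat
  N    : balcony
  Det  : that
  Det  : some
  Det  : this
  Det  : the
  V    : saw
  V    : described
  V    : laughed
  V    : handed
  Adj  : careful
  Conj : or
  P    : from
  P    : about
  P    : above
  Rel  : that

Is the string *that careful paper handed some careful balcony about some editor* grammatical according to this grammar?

S
  NP
    Det: that
    AP
      Adj: careful
    N: paper
  VP
    V: handed
    NP
      NP
        Det: some
        AP
          Adj: careful
        N: balcony
      PP
        P: about
        NP
          Det: some
          N: editor
Each bracket corresponds to one application of a listed rule, so the string is derivable from S.

Grammatical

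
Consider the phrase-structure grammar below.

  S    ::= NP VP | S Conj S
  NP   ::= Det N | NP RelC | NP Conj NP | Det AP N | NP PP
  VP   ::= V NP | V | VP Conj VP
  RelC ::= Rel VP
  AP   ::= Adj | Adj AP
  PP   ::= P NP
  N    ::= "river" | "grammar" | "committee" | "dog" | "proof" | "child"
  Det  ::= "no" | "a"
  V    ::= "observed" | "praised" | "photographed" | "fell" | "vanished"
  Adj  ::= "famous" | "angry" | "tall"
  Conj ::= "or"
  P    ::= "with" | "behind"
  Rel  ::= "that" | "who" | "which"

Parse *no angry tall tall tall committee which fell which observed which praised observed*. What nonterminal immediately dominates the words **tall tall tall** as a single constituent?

[S [NP [NP [NP [NP [Det no] [AP [Adj angry] [AP [Adj tall] [AP [Adj tall] [AP [Adj tall]]]]] [N committee]] [RelC [Rel which] [VP [V fell]]]] [RelC [Rel which] [VP [V observed]]]] [RelC [Rel which] [VP [V praised]]]] [VP [V observed]]]
The span 'tall tall tall' is the AP node built by AP → Adj AP.

AP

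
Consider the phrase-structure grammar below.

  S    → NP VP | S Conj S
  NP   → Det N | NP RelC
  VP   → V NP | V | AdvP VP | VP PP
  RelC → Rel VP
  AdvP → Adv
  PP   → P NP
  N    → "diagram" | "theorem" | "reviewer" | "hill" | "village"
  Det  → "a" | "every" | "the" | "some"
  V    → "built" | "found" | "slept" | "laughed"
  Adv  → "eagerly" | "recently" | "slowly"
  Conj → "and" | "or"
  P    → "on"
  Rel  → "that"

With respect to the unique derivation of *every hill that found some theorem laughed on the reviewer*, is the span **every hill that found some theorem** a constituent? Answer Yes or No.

Yes

[S [NP [NP [Det every] [N hill]] [RelC [Rel that] [VP [V found] [NP [Det some] [N theorem]]]]] [VP [VP [V laughed]] [PP [P on] [NP [Det the] [N reviewer]]]]]
The words 'every hill that found some theorem' are exhaustively dominated by a single NP node (built by NP → NP RelC), so they form a constituent.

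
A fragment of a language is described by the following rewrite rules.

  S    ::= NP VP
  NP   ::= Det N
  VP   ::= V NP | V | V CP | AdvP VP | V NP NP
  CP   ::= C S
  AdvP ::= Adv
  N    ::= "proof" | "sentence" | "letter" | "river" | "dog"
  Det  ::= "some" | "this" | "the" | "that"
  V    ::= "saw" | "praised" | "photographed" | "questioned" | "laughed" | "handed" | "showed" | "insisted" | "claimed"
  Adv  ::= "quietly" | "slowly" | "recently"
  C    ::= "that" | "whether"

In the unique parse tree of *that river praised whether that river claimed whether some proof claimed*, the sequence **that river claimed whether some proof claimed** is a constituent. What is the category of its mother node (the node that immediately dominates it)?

S
  NP
    Det: that
    N: river
  VP
    V: praised
    CP
      C: whether
      S
        NP
          Det: that
          N: river
        VP
          V: claimed
          CP
            C: whether
            S
              NP
                Det: some
                N: proof
              VP
                V: claimed
The span 'that river claimed whether some proof claimed' is the S node built by S → NP VP.
Its mother is the CP built by CP → C S.

CP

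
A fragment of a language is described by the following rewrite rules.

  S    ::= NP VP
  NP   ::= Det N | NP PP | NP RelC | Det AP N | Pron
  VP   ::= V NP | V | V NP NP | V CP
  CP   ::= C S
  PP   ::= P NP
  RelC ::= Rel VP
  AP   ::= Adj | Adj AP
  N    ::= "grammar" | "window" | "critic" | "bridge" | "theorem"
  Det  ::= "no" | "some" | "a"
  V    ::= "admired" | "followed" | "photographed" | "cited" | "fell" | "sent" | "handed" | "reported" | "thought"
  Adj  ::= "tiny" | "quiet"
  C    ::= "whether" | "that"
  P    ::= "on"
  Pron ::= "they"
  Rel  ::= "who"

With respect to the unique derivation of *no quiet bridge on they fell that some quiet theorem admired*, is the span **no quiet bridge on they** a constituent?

[S [NP [NP [Det no] [AP [Adj quiet]] [N bridge]] [PP [P on] [NP [Pron they]]]] [VP [V fell] [CP [C that] [S [NP [Det some] [AP [Adj quiet]] [N theorem]] [VP [V admired]]]]]]
The words 'no quiet bridge on they' are exhaustively dominated by a single NP node (built by NP → NP PP), so they form a constituent.

Yes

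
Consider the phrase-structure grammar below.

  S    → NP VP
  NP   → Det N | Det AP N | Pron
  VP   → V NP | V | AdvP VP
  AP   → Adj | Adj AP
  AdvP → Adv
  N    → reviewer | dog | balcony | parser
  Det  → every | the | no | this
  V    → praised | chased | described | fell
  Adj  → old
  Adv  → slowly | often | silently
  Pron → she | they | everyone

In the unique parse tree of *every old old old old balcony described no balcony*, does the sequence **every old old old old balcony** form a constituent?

Yes

[S [NP [Det every] [AP [Adj old] [AP [Adj old] [AP [Adj old] [AP [Adj old]]]]] [N balcony]] [VP [V described] [NP [Det no] [N balcony]]]]
The words 'every old old old old balcony' are exhaustively dominated by a single NP node (built by NP → Det AP N), so they form a constituent.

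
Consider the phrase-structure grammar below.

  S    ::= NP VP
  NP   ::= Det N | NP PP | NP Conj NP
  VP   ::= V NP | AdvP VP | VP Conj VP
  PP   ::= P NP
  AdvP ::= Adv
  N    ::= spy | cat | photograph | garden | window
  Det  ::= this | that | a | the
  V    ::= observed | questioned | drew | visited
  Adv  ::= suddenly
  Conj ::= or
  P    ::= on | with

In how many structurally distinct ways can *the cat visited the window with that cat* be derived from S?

1

[S [NP [Det the] [N cat]] [VP [V visited] [NP [NP [Det the] [N window]] [PP [P with] [NP [Det that] [N cat]]]]]]
No rule offers an alternative attachment or grouping for any span, so this is the only derivation.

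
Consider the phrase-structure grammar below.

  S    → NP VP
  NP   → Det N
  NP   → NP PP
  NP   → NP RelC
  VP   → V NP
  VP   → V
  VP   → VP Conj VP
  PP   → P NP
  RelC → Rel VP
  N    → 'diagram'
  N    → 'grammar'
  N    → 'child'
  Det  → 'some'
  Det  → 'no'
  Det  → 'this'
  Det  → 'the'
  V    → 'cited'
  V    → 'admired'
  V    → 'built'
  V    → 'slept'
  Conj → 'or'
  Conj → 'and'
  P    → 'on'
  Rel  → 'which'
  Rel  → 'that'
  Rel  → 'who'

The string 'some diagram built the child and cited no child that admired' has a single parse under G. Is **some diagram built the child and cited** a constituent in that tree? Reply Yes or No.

No

[S [NP [Det some] [N diagram]] [VP [VP [V built] [NP [Det the] [N child]]] [Conj and] [VP [V cited] [NP [NP [Det no] [N child]] [RelC [Rel that] [VP [V admired]]]]]]]
The smallest constituent containing 'some diagram built the child and cited' is the S spanning 'some diagram built the child and cited no child that admired'; no single node in the tree dominates exactly the given words.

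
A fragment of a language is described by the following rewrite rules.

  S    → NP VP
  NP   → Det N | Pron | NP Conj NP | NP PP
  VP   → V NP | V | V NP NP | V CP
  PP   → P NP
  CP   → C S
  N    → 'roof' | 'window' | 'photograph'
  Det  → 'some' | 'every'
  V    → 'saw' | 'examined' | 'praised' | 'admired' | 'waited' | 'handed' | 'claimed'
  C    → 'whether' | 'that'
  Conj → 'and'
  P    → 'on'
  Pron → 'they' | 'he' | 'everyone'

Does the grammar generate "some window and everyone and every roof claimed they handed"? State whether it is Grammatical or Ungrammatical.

For S → NP VP, every NP-prefix leaves a non-VP remainder: after 'some window' the remainder is not a VP; after 'some window and everyone' the remainder is not a VP; after 'some window and everyone and every roof' the remainder is not a VP.

Ungrammatical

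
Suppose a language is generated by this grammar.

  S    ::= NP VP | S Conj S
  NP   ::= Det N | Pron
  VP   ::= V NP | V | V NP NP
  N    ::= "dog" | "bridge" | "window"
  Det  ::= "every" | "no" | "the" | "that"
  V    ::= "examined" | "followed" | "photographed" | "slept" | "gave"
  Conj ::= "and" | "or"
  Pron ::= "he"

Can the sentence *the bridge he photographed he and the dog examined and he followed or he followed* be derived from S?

For S → NP VP, the only prefix that parses as NP is 'the bridge', but the remainder 'he photographed he and the dog examined and he followed or he followed' is not a VP under these rules. The alternative S rule S → S Conj S likewise has no satisfying split.

Ungrammatical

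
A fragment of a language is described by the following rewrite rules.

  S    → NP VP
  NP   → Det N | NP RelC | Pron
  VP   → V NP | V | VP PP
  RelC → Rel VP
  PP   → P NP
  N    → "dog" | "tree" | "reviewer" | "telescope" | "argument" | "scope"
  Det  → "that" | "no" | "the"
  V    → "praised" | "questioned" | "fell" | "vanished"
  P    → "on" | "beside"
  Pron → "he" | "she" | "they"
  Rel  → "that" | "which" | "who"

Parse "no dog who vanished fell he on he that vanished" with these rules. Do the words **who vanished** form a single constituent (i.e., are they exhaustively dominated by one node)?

Yes

[S [NP [NP [Det no] [N dog]] [RelC [Rel who] [VP [V vanished]]]] [VP [VP [V fell] [NP [Pron he]]] [PP [P on] [NP [NP [Pron he]] [RelC [Rel that] [VP [V vanished]]]]]]]
The words 'who vanished' are exhaustively dominated by a single RelC node (built by RelC → Rel VP), so they form a constituent.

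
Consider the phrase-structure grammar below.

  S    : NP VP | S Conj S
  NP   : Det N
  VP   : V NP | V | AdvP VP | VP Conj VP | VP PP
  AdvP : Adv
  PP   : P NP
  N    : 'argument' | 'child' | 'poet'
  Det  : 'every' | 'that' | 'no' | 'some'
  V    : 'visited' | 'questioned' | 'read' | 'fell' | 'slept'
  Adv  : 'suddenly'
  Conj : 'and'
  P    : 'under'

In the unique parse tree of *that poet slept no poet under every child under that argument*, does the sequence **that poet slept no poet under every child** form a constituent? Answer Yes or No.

[S [NP [Det that] [N poet]] [VP [VP [VP [V slept] [NP [Det no] [N poet]]] [PP [P under] [NP [Det every] [N child]]]] [PP [P under] [NP [Det that] [N argument]]]]]
The smallest constituent containing 'that poet slept no poet under every child' is the S spanning 'that poet slept no poet under every child under that argument'; no single node in the tree dominates exactly the given words.

No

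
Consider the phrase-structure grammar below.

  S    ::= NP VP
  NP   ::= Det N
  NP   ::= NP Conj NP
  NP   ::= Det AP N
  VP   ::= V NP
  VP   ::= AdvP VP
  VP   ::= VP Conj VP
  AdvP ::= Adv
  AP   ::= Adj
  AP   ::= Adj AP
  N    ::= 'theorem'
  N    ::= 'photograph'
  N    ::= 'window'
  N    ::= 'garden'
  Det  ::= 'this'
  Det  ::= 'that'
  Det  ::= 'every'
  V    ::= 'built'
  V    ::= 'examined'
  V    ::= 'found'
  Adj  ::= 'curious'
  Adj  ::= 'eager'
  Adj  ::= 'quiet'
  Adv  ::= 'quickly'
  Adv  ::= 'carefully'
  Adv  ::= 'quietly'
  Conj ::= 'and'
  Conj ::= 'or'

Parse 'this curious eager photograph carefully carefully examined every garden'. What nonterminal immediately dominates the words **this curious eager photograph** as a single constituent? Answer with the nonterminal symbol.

NP

[S [NP [Det this] [AP [Adj curious] [AP [Adj eager]]] [N photograph]] [VP [AdvP [Adv carefully]] [VP [AdvP [Adv carefully]] [VP [V examined] [NP [Det every] [N garden]]]]]]
The span 'this curious eager photograph' is the NP node built by NP → Det AP N.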